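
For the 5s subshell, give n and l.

n = 5, l = 0

The leading integer gives n = 5; the letter 's' means l = 0.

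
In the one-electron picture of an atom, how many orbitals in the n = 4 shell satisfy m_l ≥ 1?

6

The n = 4 shell has l = 0 through 3; check each.
Contributions: l=1 → 1; l=2 → 2; l=3 → 3.
Total orbitals: 1 + 2 + 3 = 6.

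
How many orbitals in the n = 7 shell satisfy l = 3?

The n = 7 shell has l = 0 through 6; check each.
Orbitals with l = 3, by l: l=3 → 7.
Total orbitals: 7.

7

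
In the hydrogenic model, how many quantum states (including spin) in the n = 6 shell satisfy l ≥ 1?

Go through l = 0, …, 5 (the values permitted for n = 6).
Contributions: l=1 → 3; l=2 → 5; l=3 → 7; l=4 → 9; l=5 → 11.
Orbitals: 3 + 5 + 7 + 9 + 11 = 35. Each orbital carries two spin states, so 35 × 2 = 70 states.

70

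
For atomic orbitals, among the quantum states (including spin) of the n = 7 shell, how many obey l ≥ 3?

80

For n = 7, l ranges over 0 … 6.
Orbitals with l ≥ 3, by l: l=3 → 7; l=4 → 9; l=5 → 11; l=6 → 13.
Orbitals: 7 + 9 + 11 + 13 = 40. Each orbital carries two spin states, so 40 × 2 = 80 states.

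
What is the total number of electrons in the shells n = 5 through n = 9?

Shell n has n² orbitals: 5²=25 + 6²=36 + 7²=49 + 8²=64 + 9²=81 = 255 orbitals.
Two spin states per orbital: 2 × 255 = 510 electrons.

510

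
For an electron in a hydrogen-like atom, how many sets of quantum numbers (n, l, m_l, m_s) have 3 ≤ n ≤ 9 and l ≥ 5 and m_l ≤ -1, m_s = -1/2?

Go shell by shell, enumerating (l, m_l) with l ≥ 5 and m_l ≤ -1:
n=6 → 5; n=7 → 11; n=8 → 18; n=9 → 26.
Orbitals: 5 + 11 + 18 + 26 = 60. With m_s fixed to -1/2 there is one state per orbital, so 60 states.

60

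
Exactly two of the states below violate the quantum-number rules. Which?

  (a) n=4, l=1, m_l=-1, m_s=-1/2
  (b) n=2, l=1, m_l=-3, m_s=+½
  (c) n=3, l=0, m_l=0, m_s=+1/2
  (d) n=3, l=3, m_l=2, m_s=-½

(b) has |m_l| = 3 > l = 1, violating −l ≤ m_l ≤ l.
(d) has l = 3 ≥ n = 3, violating 0 ≤ l ≤ n−1.
The remaining sets (a), (c) satisfy all four rules.

(b) and (d)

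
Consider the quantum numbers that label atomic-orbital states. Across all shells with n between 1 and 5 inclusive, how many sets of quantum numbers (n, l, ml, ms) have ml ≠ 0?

80

For each n in the range, tally the orbitals obeying ml ≠ 0:
n=2 → 2; n=3 → 6; n=4 → 12; n=5 → 20.
Orbitals: 2 + 6 + 12 + 20 = 40. Including both spin states (ms = ±1/2) gives 2 × 40 = 80 states.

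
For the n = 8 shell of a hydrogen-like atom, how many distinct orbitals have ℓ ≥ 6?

Go through ℓ = 0, …, 7 (the values permitted for n = 8).
Orbitals with ℓ ≥ 6, by ℓ: ℓ=6 → 13; ℓ=7 → 15.
Total orbitals: 13 + 15 = 28.

28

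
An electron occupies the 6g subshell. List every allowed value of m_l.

The 6g subshell has l = 4, and m_l takes every integer from −l to +l. With l = 4 that gives the 9 values -4, -3, -2, -1, 0, 1, 2, 3, 4.

-4, -3, -2, -1, 0, 1, 2, 3, 4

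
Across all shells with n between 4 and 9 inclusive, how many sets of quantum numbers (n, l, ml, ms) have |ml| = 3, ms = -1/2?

Per-shell orbital counts meeting the constraint:
n=4 → 2; n=5 → 4; n=6 → 6; n=7 → 8; n=8 → 10; n=9 → 12.
Orbitals: 2 + 4 + 6 + 8 + 10 + 12 = 42. With ms fixed to -1/2 there is one state per orbital, so 42 states.

42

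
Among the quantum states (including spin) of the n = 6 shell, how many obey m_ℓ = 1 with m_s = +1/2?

5

The n = 6 shell has ℓ = 0 through 5; check each.
Orbitals with m_ℓ = 1, by ℓ: ℓ=1 → 1; ℓ=2 → 1; ℓ=3 → 1; ℓ=4 → 1; ℓ=5 → 1.
Orbitals: 1 + 1 + 1 + 1 + 1 = 5. With m_s fixed to a single value there is one state per orbital, giving 5 states.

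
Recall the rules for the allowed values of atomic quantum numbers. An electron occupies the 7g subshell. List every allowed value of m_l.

The 7g subshell has l = 4, and m_l takes every integer from −l to +l. With l = 4 that gives the 9 values -4, -3, -2, -1, 0, 1, 2, 3, 4.

-4, -3, -2, -1, 0, 1, 2, 3, 4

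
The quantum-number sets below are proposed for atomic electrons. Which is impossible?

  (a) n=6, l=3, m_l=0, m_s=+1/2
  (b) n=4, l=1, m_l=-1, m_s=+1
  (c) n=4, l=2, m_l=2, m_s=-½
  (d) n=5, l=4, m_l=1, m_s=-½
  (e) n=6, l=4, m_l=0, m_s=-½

(b) has m_s = +1, but an electron's spin must be ±1/2.
The remaining sets (a), (c), (d), (e) satisfy all four rules.

(b)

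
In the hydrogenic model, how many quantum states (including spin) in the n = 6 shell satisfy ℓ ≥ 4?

With n = 6 the allowed ℓ are 0, 1, …, 5.
Per ℓ-value: ℓ=4 → 9; ℓ=5 → 11.
Orbitals: 9 + 11 = 20. Each orbital carries two spin states, so 20 × 2 = 40 states.

40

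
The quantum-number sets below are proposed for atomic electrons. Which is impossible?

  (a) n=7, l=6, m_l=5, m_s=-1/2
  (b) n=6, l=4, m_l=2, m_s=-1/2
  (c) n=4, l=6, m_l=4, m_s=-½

(c)

(c) has l = 6 ≥ n = 4, violating 0 ≤ l ≤ n−1.
The remaining sets (a), (b) satisfy all four rules.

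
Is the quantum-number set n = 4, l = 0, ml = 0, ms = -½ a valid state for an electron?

Yes

n = 4 is a positive integer. l = 0 satisfies 0 ≤ l ≤ n−1 = 3. ml = 0 lies in the range −l … +l (here 0). ms = -1/2 is one of ±1/2.
All four constraints are satisfied.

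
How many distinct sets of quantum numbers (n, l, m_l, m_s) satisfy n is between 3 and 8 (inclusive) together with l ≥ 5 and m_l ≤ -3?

Work shell by shell — for each n, count the (l, m_l) pairs that satisfy l ≥ 5 and m_l ≤ -3:
n=6 → 3; n=7 → 7; n=8 → 12.
Orbitals: 3 + 7 + 12 = 22. Including both spin states (m_s = ±1/2) gives 2 × 22 = 44 states.

44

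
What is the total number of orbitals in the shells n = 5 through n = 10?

Shell n has n² orbitals: 5²=25 + 6²=36 + 7²=49 + 8²=64 + 9²=81 + 10²=100 = 355 orbitals.

355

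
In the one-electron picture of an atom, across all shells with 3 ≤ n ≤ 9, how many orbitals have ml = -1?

For each n in the range, tally the orbitals obeying ml = -1:
n=3 → 2; n=4 → 3; n=5 → 4; n=6 → 5; n=7 → 6; n=8 → 7; n=9 → 8.
Total orbitals: 2 + 3 + 4 + 5 + 6 + 7 + 8 = 35.

35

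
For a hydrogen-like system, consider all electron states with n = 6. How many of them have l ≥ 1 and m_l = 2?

For n = 6, l ranges over 0 … 5.
Orbitals with l ≥ 1 and m_l = 2, by l: l=2 → 1; l=3 → 1; l=4 → 1; l=5 → 1.
Orbitals: 1 + 1 + 1 + 1 = 4. Each orbital carries two spin states, so 4 × 2 = 8 states.

8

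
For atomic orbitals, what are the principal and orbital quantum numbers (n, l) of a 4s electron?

The leading integer gives n = 4; the letter 's' means l = 0.

n = 4, l = 0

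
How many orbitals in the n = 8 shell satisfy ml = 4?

Go through l = 0, …, 7 (the values permitted for n = 8).
The (l, ml) pairs meeting ml = 4 give: l=4 → 1; l=5 → 1; l=6 → 1; l=7 → 1.
Total orbitals: 1 + 1 + 1 + 1 = 4.

4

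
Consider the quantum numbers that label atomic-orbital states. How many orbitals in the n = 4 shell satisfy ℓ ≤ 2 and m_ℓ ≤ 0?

Orbitals with ℓ ≤ 2 and m_ℓ ≤ 0, by ℓ: ℓ=0 → 1; ℓ=1 → 2; ℓ=2 → 3.
Total orbitals: 1 + 2 + 3 = 6.

6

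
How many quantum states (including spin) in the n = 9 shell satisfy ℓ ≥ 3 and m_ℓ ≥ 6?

Go through ℓ = 0, …, 8 (the values permitted for n = 9).
Orbitals with ℓ ≥ 3 and m_ℓ ≥ 6, by ℓ: ℓ=6 → 1; ℓ=7 → 2; ℓ=8 → 3.
Orbitals: 1 + 2 + 3 = 6. Each orbital carries two spin states, so 6 × 2 = 12 states.

12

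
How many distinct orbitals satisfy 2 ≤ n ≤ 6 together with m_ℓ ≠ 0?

70

Work shell by shell — for each n, count the (ℓ, m_ℓ) pairs that satisfy m_ℓ ≠ 0:
n=2 → 2; n=3 → 6; n=4 → 12; n=5 → 20; n=6 → 30.
Total orbitals: 2 + 6 + 12 + 20 + 30 = 70.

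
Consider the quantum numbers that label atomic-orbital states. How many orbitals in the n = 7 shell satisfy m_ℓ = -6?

Orbitals with m_ℓ = -6, by ℓ: ℓ=6 → 1.
Total orbitals: 1.

1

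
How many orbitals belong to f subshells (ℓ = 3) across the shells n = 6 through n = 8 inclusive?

An f subshell (ℓ = 3) exists for every n ≥ 4, so shells n = 6, 7, 8 each contribute one — 3 subshells.
Since each f subshell has 2·3+1 = 7 orbitals, the total is 3 × 7 = 21.

21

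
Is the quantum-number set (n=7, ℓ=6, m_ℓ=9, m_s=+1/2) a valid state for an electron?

The magnetic quantum number must satisfy −ℓ ≤ m_ℓ ≤ ℓ. With ℓ = 6, m_ℓ can only be -6, -5, -4, -3, -2, -1, 0, 1, 2, 3, 4, 5, 6, so m_ℓ = 9 is forbidden.

Not allowed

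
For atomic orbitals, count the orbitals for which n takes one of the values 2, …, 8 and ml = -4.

Work shell by shell — for each n, count the (l, ml) pairs that satisfy ml = -4:
n=5 → 1; n=6 → 2; n=7 → 3; n=8 → 4.
Total orbitals: 1 + 2 + 3 + 4 = 10.

10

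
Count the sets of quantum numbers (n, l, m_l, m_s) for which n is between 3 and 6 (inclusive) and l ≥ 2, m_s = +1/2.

Count contributing orbitals for each principal shell:
n=3 → 5; n=4 → 12; n=5 → 21; n=6 → 32.
Orbitals: 5 + 12 + 21 + 32 = 70. With m_s fixed to +1/2 there is one state per orbital, so 70 states.

70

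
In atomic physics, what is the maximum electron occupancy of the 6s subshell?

2

A subshell with ℓ = 0 has 2ℓ+1 = 1 orbital, each holding 2 electrons (spin ±1/2), so 1 × 2 = 2.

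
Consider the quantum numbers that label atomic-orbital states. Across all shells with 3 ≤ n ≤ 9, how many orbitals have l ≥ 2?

Go shell by shell, enumerating (l, m_l) with l ≥ 2:
n=3 → 5; n=4 → 12; n=5 → 21; n=6 → 32; n=7 → 45; n=8 → 60; n=9 → 77.
Total orbitals: 5 + 12 + 21 + 32 + 45 + 60 + 77 = 252.

252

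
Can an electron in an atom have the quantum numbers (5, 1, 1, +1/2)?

Yes

n = 5 is a positive integer. l = 1 satisfies 0 ≤ l ≤ n−1 = 4. m_l = 1 lies in the range −l … +l (here −1 … 1). m_s = +1/2 is one of ±1/2.
All four constraints are satisfied.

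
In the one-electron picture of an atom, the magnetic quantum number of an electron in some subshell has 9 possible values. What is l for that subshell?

m_l ranges over 2l+1 integers, so 2l+1 = 9 ⇒ l = 4.

l = 4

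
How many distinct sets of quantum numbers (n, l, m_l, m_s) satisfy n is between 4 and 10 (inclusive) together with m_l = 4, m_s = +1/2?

For each n in the range, tally the orbitals obeying m_l = 4:
n=5 → 1; n=6 → 2; n=7 → 3; n=8 → 4; n=9 → 5; n=10 → 6.
Orbitals: 1 + 2 + 3 + 4 + 5 + 6 = 21. With m_s fixed to +1/2 there is one state per orbital, so 21 states.

21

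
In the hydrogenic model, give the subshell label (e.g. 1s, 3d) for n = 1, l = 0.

1s

l = 0 corresponds to the letter 's', so the subshell is 1s.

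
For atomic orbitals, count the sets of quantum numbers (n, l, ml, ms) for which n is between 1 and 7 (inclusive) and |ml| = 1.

Per-shell orbital counts meeting the constraint:
n=2 → 2; n=3 → 4; n=4 → 6; n=5 → 8; n=6 → 10; n=7 → 12.
Orbitals: 2 + 4 + 6 + 8 + 10 + 12 = 42. Including both spin states (ms = ±1/2) gives 2 × 42 = 84 states.

84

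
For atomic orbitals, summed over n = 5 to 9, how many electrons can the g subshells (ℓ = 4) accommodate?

90

A g subshell (ℓ = 4) exists for every n ≥ 5, so shells n = 5, 6, 7, 8, 9 each contribute one — 5 subshells.
Since each g subshell holds 2(2·4+1) = 18 electrons, the total is 5 × 18 = 90.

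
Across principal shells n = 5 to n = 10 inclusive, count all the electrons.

Shell n has n² orbitals: 5²=25 + 6²=36 + 7²=49 + 8²=64 + 9²=81 + 10²=100 = 355 orbitals.
Two spin states per orbital: 2 × 355 = 710 electrons.

710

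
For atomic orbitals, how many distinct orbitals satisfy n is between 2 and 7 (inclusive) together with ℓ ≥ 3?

Work shell by shell — for each n, count the (ℓ, m_ℓ) pairs that satisfy ℓ ≥ 3:
n=4 → 7; n=5 → 16; n=6 → 27; n=7 → 40.
Total orbitals: 7 + 16 + 27 + 40 = 90.

90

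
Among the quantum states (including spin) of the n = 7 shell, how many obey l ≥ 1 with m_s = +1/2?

Contributions: l=1 → 3; l=2 → 5; l=3 → 7; l=4 → 9; l=5 → 11; l=6 → 13.
Orbitals: 3 + 5 + 7 + 9 + 11 + 13 = 48. With m_s fixed to a single value there is one state per orbital, giving 48 states.

48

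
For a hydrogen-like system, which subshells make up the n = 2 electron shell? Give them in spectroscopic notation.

For n = 2, ℓ runs from 0 to 1. In spectroscopic notation ℓ = 0,1,2,… ↔ s,p,d,f,g,h,i, so the subshells are 2s, 2p.

2s, 2p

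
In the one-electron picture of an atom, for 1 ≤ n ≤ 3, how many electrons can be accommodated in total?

28

Total orbitals = 1² + 2² + 3² = 14. Doubling for spin gives 28 electrons.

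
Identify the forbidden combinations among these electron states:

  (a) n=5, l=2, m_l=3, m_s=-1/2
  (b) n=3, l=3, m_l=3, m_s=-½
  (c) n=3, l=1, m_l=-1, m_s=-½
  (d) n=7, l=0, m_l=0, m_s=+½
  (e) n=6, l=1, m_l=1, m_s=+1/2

(a) has |m_l| = 3 > l = 2, violating −l ≤ m_l ≤ l.
(b) has l = 3 ≥ n = 3, violating 0 ≤ l ≤ n−1.
The remaining sets (c), (d), (e) satisfy all four rules.

(a) and (b)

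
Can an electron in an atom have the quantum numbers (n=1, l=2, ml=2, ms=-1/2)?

Invalid

The orbital quantum number must satisfy 0 ≤ l ≤ n−1. With n = 1 the allowed l values are 0, so l = 2 is out of range.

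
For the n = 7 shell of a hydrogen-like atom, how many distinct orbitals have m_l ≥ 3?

10

For n = 7, l ranges over 0 … 6.
Per l-value: l=3 → 1; l=4 → 2; l=5 → 3; l=6 → 4.
Total orbitals: 1 + 2 + 3 + 4 = 10.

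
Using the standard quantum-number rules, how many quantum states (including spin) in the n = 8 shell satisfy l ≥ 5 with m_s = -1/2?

39

For n = 8, l ranges over 0 … 7.
Contributions: l=5 → 11; l=6 → 13; l=7 → 15.
Orbitals: 11 + 13 + 15 = 39. With m_s fixed to a single value there is one state per orbital, giving 39 states.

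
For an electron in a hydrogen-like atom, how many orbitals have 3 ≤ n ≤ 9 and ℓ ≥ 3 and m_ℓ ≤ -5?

For each n in the range, tally the orbitals obeying ℓ ≥ 3 and m_ℓ ≤ -5:
n=6 → 1; n=7 → 3; n=8 → 6; n=9 → 10.
Total orbitals: 1 + 3 + 6 + 10 = 20.

20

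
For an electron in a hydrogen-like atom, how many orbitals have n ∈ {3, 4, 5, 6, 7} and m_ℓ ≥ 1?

55

Per-shell orbital counts meeting the constraint:
n=3 → 3; n=4 → 6; n=5 → 10; n=6 → 15; n=7 → 21.
Total orbitals: 3 + 6 + 10 + 15 + 21 = 55.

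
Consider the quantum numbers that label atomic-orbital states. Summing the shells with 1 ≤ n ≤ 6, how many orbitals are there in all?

91

Shell n has n² orbitals: 1²=1 + 2²=4 + 3²=9 + 4²=16 + 5²=25 + 6²=36 = 91 orbitals.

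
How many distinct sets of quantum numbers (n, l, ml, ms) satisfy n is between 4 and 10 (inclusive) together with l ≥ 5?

410

Per-shell orbital counts meeting the constraint:
n=6 → 11; n=7 → 24; n=8 → 39; n=9 → 56; n=10 → 75.
Orbitals: 11 + 24 + 39 + 56 + 75 = 205. Including both spin states (ms = ±1/2) gives 2 × 205 = 410 states.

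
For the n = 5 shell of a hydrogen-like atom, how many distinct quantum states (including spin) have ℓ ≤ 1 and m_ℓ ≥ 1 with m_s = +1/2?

For n = 5, ℓ ranges over 0 … 4.
Orbitals with ℓ ≤ 1 and m_ℓ ≥ 1, by ℓ: ℓ=1 → 1.
Orbitals: 1. With m_s fixed to a single value there is one state per orbital, giving 1 state.

1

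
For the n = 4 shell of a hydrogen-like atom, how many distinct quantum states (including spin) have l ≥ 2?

24

Orbitals with l ≥ 2, by l: l=2 → 5; l=3 → 7.
Orbitals: 5 + 7 = 12. Each orbital carries two spin states, so 12 × 2 = 24 states.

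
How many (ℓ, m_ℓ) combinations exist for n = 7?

49

The n = 7 shell contains n² = 7² = 49 orbitals.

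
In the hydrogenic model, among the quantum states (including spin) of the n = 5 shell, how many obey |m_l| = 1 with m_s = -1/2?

Go through l = 0, …, 4 (the values permitted for n = 5).
The (l, m_l) pairs meeting |m_l| = 1 give: l=1 → 2; l=2 → 2; l=3 → 2; l=4 → 2.
Orbitals: 2 + 2 + 2 + 2 = 8. With m_s fixed to a single value there is one state per orbital, giving 8 states.

8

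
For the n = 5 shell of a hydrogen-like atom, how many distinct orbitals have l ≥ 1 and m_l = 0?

Go through l = 0, …, 4 (the values permitted for n = 5).
Contributions: l=1 → 1; l=2 → 1; l=3 → 1; l=4 → 1.
Total orbitals: 1 + 1 + 1 + 1 = 4.

4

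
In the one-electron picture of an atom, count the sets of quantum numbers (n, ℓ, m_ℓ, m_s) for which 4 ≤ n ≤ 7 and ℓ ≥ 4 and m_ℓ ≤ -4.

Treat each shell separately and count matching orbitals:
n=5 → 1; n=6 → 3; n=7 → 6.
Orbitals: 1 + 3 + 6 = 10. Including both spin states (m_s = ±1/2) gives 2 × 10 = 20 states.

20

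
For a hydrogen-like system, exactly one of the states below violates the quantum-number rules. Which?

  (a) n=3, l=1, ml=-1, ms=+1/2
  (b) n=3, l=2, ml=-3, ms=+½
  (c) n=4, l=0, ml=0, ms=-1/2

(b) has |ml| = 3 > l = 2, violating −l ≤ ml ≤ l.
The remaining sets (a), (c) satisfy all four rules.

(b)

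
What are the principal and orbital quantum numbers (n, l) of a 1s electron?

The leading integer gives n = 1; the letter 's' means l = 0.

n = 1, l = 0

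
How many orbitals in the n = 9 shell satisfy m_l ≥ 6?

The n = 9 shell has l = 0 through 8; check each.
Contributions: l=6 → 1; l=7 → 2; l=8 → 3.
Total orbitals: 1 + 2 + 3 = 6.

6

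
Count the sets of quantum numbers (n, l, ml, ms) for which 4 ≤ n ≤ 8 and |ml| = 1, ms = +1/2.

Per-shell orbital counts meeting the constraint:
n=4 → 6; n=5 → 8; n=6 → 10; n=7 → 12; n=8 → 14.
Orbitals: 6 + 8 + 10 + 12 + 14 = 50. With ms fixed to +1/2 there is one state per orbital, so 50 states.

50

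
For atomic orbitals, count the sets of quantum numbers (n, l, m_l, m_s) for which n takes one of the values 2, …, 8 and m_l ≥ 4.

40

Treat each shell separately and count matching orbitals:
n=5 → 1; n=6 → 3; n=7 → 6; n=8 → 10.
Orbitals: 1 + 3 + 6 + 10 = 20. Including both spin states (m_s = ±1/2) gives 2 × 20 = 40 states.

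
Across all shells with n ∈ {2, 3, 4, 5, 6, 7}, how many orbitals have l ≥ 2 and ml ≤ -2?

35

Treat each shell separately and count matching orbitals:
n=3 → 1; n=4 → 3; n=5 → 6; n=6 → 10; n=7 → 15.
Total orbitals: 1 + 3 + 6 + 10 + 15 = 35.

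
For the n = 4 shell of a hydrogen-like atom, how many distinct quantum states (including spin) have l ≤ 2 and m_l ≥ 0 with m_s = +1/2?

For n = 4, l ranges over 0 … 3.
Per l-value: l=0 → 1; l=1 → 2; l=2 → 3.
Orbitals: 1 + 2 + 3 = 6. With m_s fixed to a single value there is one state per orbital, giving 6 states.

6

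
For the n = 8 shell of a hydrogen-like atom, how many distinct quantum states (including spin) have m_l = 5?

For n = 8, l ranges over 0 … 7.
Contributions: l=5 → 1; l=6 → 1; l=7 → 1.
Orbitals: 1 + 1 + 1 = 3. Each orbital carries two spin states, so 3 × 2 = 6 states.

6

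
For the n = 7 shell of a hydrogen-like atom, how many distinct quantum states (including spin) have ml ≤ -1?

42

For n = 7, l ranges over 0 … 6.
The (l, ml) pairs meeting ml ≤ -1 give: l=1 → 1; l=2 → 2; l=3 → 3; l=4 → 4; l=5 → 5; l=6 → 6.
Orbitals: 1 + 2 + 3 + 4 + 5 + 6 = 21. Each orbital carries two spin states, so 21 × 2 = 42 states.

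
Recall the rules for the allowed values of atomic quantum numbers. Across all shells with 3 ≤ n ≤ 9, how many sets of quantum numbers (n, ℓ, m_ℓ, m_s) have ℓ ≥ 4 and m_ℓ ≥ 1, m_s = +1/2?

80

For each n in the range, tally the orbitals obeying ℓ ≥ 4 and m_ℓ ≥ 1:
n=5 → 4; n=6 → 9; n=7 → 15; n=8 → 22; n=9 → 30.
Orbitals: 4 + 9 + 15 + 22 + 30 = 80. With m_s fixed to +1/2 there is one state per orbital, so 80 states.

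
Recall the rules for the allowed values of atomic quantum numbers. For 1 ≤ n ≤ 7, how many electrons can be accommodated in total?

280

Total orbitals = 1² + 2² + 3² + 4² + 5² + 6² + 7² = 140. Doubling for spin gives 280 electrons.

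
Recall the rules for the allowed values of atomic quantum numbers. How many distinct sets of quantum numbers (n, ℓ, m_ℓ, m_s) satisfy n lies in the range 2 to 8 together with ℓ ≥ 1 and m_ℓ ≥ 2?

112

Count contributing orbitals for each principal shell:
n=3 → 1; n=4 → 3; n=5 → 6; n=6 → 10; n=7 → 15; n=8 → 21.
Orbitals: 1 + 3 + 6 + 10 + 15 + 21 = 56. Including both spin states (m_s = ±1/2) gives 2 × 56 = 112 states.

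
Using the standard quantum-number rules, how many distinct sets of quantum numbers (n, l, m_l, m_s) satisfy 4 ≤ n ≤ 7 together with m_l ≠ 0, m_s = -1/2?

104

Count contributing orbitals for each principal shell:
n=4 → 12; n=5 → 20; n=6 → 30; n=7 → 42.
Orbitals: 12 + 20 + 30 + 42 = 104. With m_s fixed to -1/2 there is one state per orbital, so 104 states.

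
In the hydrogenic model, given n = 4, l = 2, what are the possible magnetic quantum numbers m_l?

-2, -1, 0, 1, 2

m_l takes every integer from −l to +l. With l = 2 that gives the 5 values -2, -1, 0, 1, 2.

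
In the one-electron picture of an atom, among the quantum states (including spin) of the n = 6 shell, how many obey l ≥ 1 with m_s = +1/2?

The n = 6 shell has l = 0 through 5; check each.
Orbitals with l ≥ 1, by l: l=1 → 3; l=2 → 5; l=3 → 7; l=4 → 9; l=5 → 11.
Orbitals: 3 + 5 + 7 + 9 + 11 = 35. With m_s fixed to a single value there is one state per orbital, giving 35 states.

35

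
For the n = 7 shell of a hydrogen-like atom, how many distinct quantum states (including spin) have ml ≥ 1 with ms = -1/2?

Per l-value: l=1 → 1; l=2 → 2; l=3 → 3; l=4 → 4; l=5 → 5; l=6 → 6.
Orbitals: 1 + 2 + 3 + 4 + 5 + 6 = 21. With ms fixed to a single value there is one state per orbital, giving 21 states.

21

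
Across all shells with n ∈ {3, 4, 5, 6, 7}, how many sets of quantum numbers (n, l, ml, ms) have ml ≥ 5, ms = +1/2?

For each n in the range, tally the orbitals obeying ml ≥ 5:
n=6 → 1; n=7 → 3.
Orbitals: 1 + 3 = 4. With ms fixed to +1/2 there is one state per orbital, so 4 states.

4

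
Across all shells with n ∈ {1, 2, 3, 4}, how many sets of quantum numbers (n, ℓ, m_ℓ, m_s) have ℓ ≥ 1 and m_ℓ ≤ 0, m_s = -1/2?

For each n in the range, tally the orbitals obeying ℓ ≥ 1 and m_ℓ ≤ 0:
n=2 → 2; n=3 → 5; n=4 → 9.
Orbitals: 2 + 5 + 9 = 16. With m_s fixed to -1/2 there is one state per orbital, so 16 states.

16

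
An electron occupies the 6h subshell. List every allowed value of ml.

The 6h subshell has l = 5, and ml takes every integer from −l to +l. With l = 5 that gives the 11 values -5, -4, -3, -2, -1, 0, 1, 2, 3, 4, 5.

-5, -4, -3, -2, -1, 0, 1, 2, 3, 4, 5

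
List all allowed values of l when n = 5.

0, 1, 2, 3, 4

l is an integer with 0 ≤ l ≤ n−1, so for n = 5: l = 0, 1, 2, 3, 4.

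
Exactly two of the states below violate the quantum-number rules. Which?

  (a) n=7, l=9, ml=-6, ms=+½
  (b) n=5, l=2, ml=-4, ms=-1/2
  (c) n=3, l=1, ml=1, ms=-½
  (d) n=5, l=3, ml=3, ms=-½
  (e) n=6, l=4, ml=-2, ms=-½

(a) and (b)

(a) has l = 9 ≥ n = 7, violating 0 ≤ l ≤ n−1.
(b) has |ml| = 4 > l = 2, violating −l ≤ ml ≤ l.
The remaining sets (c), (d), (e) satisfy all four rules.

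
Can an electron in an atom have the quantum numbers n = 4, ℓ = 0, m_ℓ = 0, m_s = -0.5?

Allowed

n = 4 is a positive integer. ℓ = 0 satisfies 0 ≤ ℓ ≤ n−1 = 3. m_ℓ = 0 lies in the range −ℓ … +ℓ (here 0). m_s = -1/2 is one of ±1/2.
All four constraints are satisfied.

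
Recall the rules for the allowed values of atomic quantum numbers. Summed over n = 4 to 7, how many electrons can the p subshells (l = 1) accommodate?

24

A p subshell (l = 1) exists for every n ≥ 2, so shells n = 4, 5, 6, 7 each contribute one — 4 subshells.
Since each p subshell holds 2(2·1+1) = 6 electrons, the total is 4 × 6 = 24.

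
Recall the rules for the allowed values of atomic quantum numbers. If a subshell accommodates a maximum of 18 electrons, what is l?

2(2l+1) = 18 ⇒ 2l+1 = 9 ⇒ l = 4.

l = 4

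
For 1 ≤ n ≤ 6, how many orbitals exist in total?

Total orbitals = 1² + 2² + 3² + 4² + 5² + 6² = 91.

91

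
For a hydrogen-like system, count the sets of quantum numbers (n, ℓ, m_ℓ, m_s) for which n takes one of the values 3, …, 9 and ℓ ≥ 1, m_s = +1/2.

273

Treat each shell separately and count matching orbitals:
n=3 → 8; n=4 → 15; n=5 → 24; n=6 → 35; n=7 → 48; n=8 → 63; n=9 → 80.
Orbitals: 8 + 15 + 24 + 35 + 48 + 63 + 80 = 273. With m_s fixed to +1/2 there is one state per orbital, so 273 states.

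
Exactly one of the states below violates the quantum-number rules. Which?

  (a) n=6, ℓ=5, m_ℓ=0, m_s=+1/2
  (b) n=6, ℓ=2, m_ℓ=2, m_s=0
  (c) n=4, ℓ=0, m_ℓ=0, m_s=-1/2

(b) has m_s = 0, but an electron's spin must be ±1/2.
The remaining sets (a), (c) satisfy all four rules.

(b)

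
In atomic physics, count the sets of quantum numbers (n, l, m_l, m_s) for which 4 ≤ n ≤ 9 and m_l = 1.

66

Count contributing orbitals for each principal shell:
n=4 → 3; n=5 → 4; n=6 → 5; n=7 → 6; n=8 → 7; n=9 → 8.
Orbitals: 3 + 4 + 5 + 6 + 7 + 8 = 33. Including both spin states (m_s = ±1/2) gives 2 × 33 = 66 states.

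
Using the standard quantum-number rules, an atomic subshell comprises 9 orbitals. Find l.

2l+1 = 9 gives l = 4.

l = 4 (g)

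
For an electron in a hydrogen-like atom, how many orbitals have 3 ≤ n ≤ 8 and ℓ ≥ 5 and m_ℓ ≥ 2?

28

Count contributing orbitals for each principal shell:
n=6 → 4; n=7 → 9; n=8 → 15.
Total orbitals: 4 + 9 + 15 = 28.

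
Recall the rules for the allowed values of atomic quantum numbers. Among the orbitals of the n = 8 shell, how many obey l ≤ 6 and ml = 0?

7

The n = 8 shell has l = 0 through 7; check each.
Contributions: l=0 → 1; l=1 → 1; l=2 → 1; l=3 → 1; l=4 → 1; l=5 → 1; l=6 → 1.
Total orbitals: 1 + 1 + 1 + 1 + 1 + 1 + 1 = 7.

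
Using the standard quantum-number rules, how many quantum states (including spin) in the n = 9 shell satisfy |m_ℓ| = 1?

32

Go through ℓ = 0, …, 8 (the values permitted for n = 9).
Per ℓ-value: ℓ=1 → 2; ℓ=2 → 2; ℓ=3 → 2; ℓ=4 → 2; ℓ=5 → 2; ℓ=6 → 2; ℓ=7 → 2; ℓ=8 → 2.
Orbitals: 2 + 2 + 2 + 2 + 2 + 2 + 2 + 2 = 16. Each orbital carries two spin states, so 16 × 2 = 32 states.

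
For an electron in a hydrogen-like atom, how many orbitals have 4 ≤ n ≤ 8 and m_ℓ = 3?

15

Treat each shell separately and count matching orbitals:
n=4 → 1; n=5 → 2; n=6 → 3; n=7 → 4; n=8 → 5.
Total orbitals: 1 + 2 + 3 + 4 + 5 = 15.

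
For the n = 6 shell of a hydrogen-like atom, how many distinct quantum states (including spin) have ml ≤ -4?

With n = 6 the allowed l are 0, 1, …, 5.
Per l-value: l=4 → 1; l=5 → 2.
Orbitals: 1 + 2 = 3. Each orbital carries two spin states, so 3 × 2 = 6 states.

6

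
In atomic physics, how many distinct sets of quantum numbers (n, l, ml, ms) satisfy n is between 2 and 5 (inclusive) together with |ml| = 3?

12

Count contributing orbitals for each principal shell:
n=4 → 2; n=5 → 4.
Orbitals: 2 + 4 = 6. Including both spin states (ms = ±1/2) gives 2 × 6 = 12 states.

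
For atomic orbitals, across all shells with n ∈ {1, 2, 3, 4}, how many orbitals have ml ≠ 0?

20

Work shell by shell — for each n, count the (l, ml) pairs that satisfy ml ≠ 0:
n=2 → 2; n=3 → 6; n=4 → 12.
Total orbitals: 2 + 6 + 12 = 20.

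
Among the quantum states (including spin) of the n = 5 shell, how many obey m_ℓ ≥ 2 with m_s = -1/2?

6

For n = 5, ℓ ranges over 0 … 4.
The (ℓ, m_ℓ) pairs meeting m_ℓ ≥ 2 give: ℓ=2 → 1; ℓ=3 → 2; ℓ=4 → 3.
Orbitals: 1 + 2 + 3 = 6. With m_s fixed to a single value there is one state per orbital, giving 6 states.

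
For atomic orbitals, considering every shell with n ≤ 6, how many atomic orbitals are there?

Total orbitals = 1² + 2² + 3² + 4² + 5² + 6² = 91.

91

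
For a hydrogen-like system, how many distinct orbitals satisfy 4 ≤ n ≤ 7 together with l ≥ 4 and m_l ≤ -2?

Go shell by shell, enumerating (l, m_l) with l ≥ 4 and m_l ≤ -2:
n=5 → 3; n=6 → 7; n=7 → 12.
Total orbitals: 3 + 7 + 12 = 22.

22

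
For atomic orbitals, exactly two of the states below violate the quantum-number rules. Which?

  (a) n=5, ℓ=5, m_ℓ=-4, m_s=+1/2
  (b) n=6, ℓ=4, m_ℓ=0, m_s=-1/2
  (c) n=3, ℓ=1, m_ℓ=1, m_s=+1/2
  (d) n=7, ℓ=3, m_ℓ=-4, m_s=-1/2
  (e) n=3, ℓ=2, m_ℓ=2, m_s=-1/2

(a) and (d)

(a) has ℓ = 5 ≥ n = 5, violating 0 ≤ ℓ ≤ n−1.
(d) has |m_ℓ| = 4 > ℓ = 3, violating −ℓ ≤ m_ℓ ≤ ℓ.
The remaining sets (b), (c), (e) satisfy all four rules.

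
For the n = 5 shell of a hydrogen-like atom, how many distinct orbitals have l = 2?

5

The n = 5 shell has l = 0 through 4; check each.
Orbitals with l = 2, by l: l=2 → 5.
Total orbitals: 5.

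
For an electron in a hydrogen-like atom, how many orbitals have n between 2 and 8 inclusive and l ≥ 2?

For each n in the range, tally the orbitals obeying l ≥ 2:
n=3 → 5; n=4 → 12; n=5 → 21; n=6 → 32; n=7 → 45; n=8 → 60.
Total orbitals: 5 + 12 + 21 + 32 + 45 + 60 = 175.

175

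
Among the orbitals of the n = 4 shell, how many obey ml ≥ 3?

1

The n = 4 shell has l = 0 through 3; check each.
Orbitals with ml ≥ 3, by l: l=3 → 1.
Total orbitals: 1.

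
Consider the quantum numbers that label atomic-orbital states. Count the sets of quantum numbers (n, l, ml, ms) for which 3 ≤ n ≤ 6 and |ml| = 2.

Count contributing orbitals for each principal shell:
n=3 → 2; n=4 → 4; n=5 → 6; n=6 → 8.
Orbitals: 2 + 4 + 6 + 8 = 20. Including both spin states (ms = ±1/2) gives 2 × 20 = 40 states.

40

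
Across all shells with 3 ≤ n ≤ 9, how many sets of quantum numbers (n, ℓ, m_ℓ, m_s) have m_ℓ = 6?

12

Per-shell orbital counts meeting the constraint:
n=7 → 1; n=8 → 2; n=9 → 3.
Orbitals: 1 + 2 + 3 = 6. Including both spin states (m_s = ±1/2) gives 2 × 6 = 12 states.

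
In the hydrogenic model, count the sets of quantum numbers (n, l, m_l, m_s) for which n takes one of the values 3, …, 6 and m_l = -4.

Go shell by shell, enumerating (l, m_l) with m_l = -4:
n=5 → 1; n=6 → 2.
Orbitals: 1 + 2 = 3. Including both spin states (m_s = ±1/2) gives 2 × 3 = 6 states.

6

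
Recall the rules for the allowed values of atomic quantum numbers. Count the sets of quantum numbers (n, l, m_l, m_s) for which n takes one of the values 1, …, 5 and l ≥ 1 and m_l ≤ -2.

20

Go shell by shell, enumerating (l, m_l) with l ≥ 1 and m_l ≤ -2:
n=3 → 1; n=4 → 3; n=5 → 6.
Orbitals: 1 + 3 + 6 = 10. Including both spin states (m_s = ±1/2) gives 2 × 10 = 20 states.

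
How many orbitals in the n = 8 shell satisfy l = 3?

7

Go through l = 0, …, 7 (the values permitted for n = 8).
Per l-value: l=3 → 7.
Total orbitals: 7.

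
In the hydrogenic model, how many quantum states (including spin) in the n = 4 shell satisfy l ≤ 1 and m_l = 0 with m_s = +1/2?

2

For n = 4, l ranges over 0 … 3.
The (l, m_l) pairs meeting l ≤ 1 and m_l = 0 give: l=0 → 1; l=1 → 1.
Orbitals: 1 + 1 = 2. With m_s fixed to a single value there is one state per orbital, giving 2 states.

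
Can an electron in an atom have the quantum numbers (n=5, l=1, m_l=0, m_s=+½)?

n = 5 is a positive integer. l = 1 satisfies 0 ≤ l ≤ n−1 = 4. m_l = 0 lies in the range −l … +l (here −1 … 1). m_s = +1/2 is one of ±1/2.
All four constraints are satisfied.

Allowed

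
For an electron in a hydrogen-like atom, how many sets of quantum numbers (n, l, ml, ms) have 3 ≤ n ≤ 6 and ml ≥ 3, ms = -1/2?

Count contributing orbitals for each principal shell:
n=4 → 1; n=5 → 3; n=6 → 6.
Orbitals: 1 + 3 + 6 = 10. With ms fixed to -1/2 there is one state per orbital, so 10 states.

10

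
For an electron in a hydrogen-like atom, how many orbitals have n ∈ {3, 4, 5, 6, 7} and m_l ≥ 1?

For each n in the range, tally the orbitals obeying m_l ≥ 1:
n=3 → 3; n=4 → 6; n=5 → 10; n=6 → 15; n=7 → 21.
Total orbitals: 3 + 6 + 10 + 15 + 21 = 55.

55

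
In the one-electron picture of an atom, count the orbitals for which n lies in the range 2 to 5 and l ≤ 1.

16

Work shell by shell — for each n, count the (l, m_l) pairs that satisfy l ≤ 1:
n=2 → 4; n=3 → 4; n=4 → 4; n=5 → 4.
Total orbitals: 4 + 4 + 4 + 4 = 16.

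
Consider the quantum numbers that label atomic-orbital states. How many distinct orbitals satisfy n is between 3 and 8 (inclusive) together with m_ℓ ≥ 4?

20

Go shell by shell, enumerating (ℓ, m_ℓ) with m_ℓ ≥ 4:
n=5 → 1; n=6 → 3; n=7 → 6; n=8 → 10.
Total orbitals: 1 + 3 + 6 + 10 = 20.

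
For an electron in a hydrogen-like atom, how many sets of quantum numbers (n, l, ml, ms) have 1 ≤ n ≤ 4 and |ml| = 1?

For each n in the range, tally the orbitals obeying |ml| = 1:
n=2 → 2; n=3 → 4; n=4 → 6.
Orbitals: 2 + 4 + 6 = 12. Including both spin states (ms = ±1/2) gives 2 × 12 = 24 states.

24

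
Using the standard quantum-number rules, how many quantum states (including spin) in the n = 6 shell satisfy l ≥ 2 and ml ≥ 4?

6

For n = 6, l ranges over 0 … 5.
The (l, ml) pairs meeting l ≥ 2 and ml ≥ 4 give: l=4 → 1; l=5 → 2.
Orbitals: 1 + 2 = 3. Each orbital carries two spin states, so 3 × 2 = 6 states.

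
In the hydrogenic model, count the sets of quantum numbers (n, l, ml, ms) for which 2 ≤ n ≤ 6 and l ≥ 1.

Treat each shell separately and count matching orbitals:
n=2 → 3; n=3 → 8; n=4 → 15; n=5 → 24; n=6 → 35.
Orbitals: 3 + 8 + 15 + 24 + 35 = 85. Including both spin states (ms = ±1/2) gives 2 × 85 = 170 states.

170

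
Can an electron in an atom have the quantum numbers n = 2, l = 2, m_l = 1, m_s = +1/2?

The orbital quantum number must satisfy 0 ≤ l ≤ n−1. With n = 2 the allowed l values are 0, 1, so l = 2 is out of range.

Invalid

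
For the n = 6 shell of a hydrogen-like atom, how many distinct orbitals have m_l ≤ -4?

Go through l = 0, …, 5 (the values permitted for n = 6).
Per l-value: l=4 → 1; l=5 → 2.
Total orbitals: 1 + 2 = 3.

3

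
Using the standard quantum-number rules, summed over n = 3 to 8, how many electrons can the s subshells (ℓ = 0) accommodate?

An s subshell (ℓ = 0) exists for every n ≥ 1, so shells n = 3, 4, 5, 6, 7, 8 each contribute one — 6 subshells.
Since each s subshell holds 2(2·0+1) = 2 electrons, the total is 6 × 2 = 12.

12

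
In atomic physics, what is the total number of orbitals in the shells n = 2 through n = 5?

54

Shell n has n² orbitals: 2²=4 + 3²=9 + 4²=16 + 5²=25 = 54 orbitals.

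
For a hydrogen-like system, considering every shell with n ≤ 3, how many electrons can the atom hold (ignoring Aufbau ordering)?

Total orbitals = 1² + 2² + 3² = 14. Doubling for spin gives 28 electrons.

28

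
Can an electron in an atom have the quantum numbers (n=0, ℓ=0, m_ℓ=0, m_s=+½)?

Not allowed

The principal quantum number must be a positive integer (n ≥ 1), but here n = 0.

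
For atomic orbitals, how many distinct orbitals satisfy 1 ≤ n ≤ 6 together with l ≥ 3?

50

Treat each shell separately and count matching orbitals:
n=4 → 7; n=5 → 16; n=6 → 27.
Total orbitals: 7 + 16 + 27 = 50.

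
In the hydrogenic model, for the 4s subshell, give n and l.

n = 4, l = 0

The leading integer gives n = 4; the letter 's' means l = 0.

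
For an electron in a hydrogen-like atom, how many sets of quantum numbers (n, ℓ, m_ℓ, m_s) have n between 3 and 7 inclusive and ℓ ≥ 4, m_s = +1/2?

62

For each n in the range, tally the orbitals obeying ℓ ≥ 4:
n=5 → 9; n=6 → 20; n=7 → 33.
Orbitals: 9 + 20 + 33 = 62. With m_s fixed to +1/2 there is one state per orbital, so 62 states.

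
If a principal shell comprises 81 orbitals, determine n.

n² = 81 ⇒ n = 9.

n = 9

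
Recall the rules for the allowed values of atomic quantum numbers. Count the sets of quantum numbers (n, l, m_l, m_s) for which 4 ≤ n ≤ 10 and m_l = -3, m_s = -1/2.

Per-shell orbital counts meeting the constraint:
n=4 → 1; n=5 → 2; n=6 → 3; n=7 → 4; n=8 → 5; n=9 → 6; n=10 → 7.
Orbitals: 1 + 2 + 3 + 4 + 5 + 6 + 7 = 28. With m_s fixed to -1/2 there is one state per orbital, so 28 states.

28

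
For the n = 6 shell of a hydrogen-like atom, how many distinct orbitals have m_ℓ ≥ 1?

With n = 6 the allowed ℓ are 0, 1, …, 5.
The (ℓ, m_ℓ) pairs meeting m_ℓ ≥ 1 give: ℓ=1 → 1; ℓ=2 → 2; ℓ=3 → 3; ℓ=4 → 4; ℓ=5 → 5.
Total orbitals: 1 + 2 + 3 + 4 + 5 = 15.

15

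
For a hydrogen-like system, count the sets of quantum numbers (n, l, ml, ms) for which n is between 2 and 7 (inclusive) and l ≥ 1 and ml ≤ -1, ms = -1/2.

Per-shell orbital counts meeting the constraint:
n=2 → 1; n=3 → 3; n=4 → 6; n=5 → 10; n=6 → 15; n=7 → 21.
Orbitals: 1 + 3 + 6 + 10 + 15 + 21 = 56. With ms fixed to -1/2 there is one state per orbital, so 56 states.

56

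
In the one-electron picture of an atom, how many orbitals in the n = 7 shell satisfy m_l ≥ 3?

The (l, m_l) pairs meeting m_l ≥ 3 give: l=3 → 1; l=4 → 2; l=5 → 3; l=6 → 4.
Total orbitals: 1 + 2 + 3 + 4 = 10.

10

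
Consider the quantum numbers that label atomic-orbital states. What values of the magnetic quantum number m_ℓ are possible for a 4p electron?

-1, 0, 1

The 4p subshell has ℓ = 1, and m_ℓ takes every integer from −ℓ to +ℓ. With ℓ = 1 that gives the 3 values -1, 0, 1.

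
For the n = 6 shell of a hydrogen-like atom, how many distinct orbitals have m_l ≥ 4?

3

Go through l = 0, …, 5 (the values permitted for n = 6).
Orbitals with m_l ≥ 4, by l: l=4 → 1; l=5 → 2.
Total orbitals: 1 + 2 = 3.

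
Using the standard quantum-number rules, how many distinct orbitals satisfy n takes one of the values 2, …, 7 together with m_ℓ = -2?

Go shell by shell, enumerating (ℓ, m_ℓ) with m_ℓ = -2:
n=3 → 1; n=4 → 2; n=5 → 3; n=6 → 4; n=7 → 5.
Total orbitals: 1 + 2 + 3 + 4 + 5 = 15.

15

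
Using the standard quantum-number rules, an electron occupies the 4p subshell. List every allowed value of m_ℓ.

The 4p subshell has ℓ = 1, and m_ℓ takes every integer from −ℓ to +ℓ. With ℓ = 1 that gives the 3 values -1, 0, 1.

-1, 0, 1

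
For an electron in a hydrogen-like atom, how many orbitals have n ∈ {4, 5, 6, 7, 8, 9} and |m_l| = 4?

30

Count contributing orbitals for each principal shell:
n=5 → 2; n=6 → 4; n=7 → 6; n=8 → 8; n=9 → 10.
Total orbitals: 2 + 4 + 6 + 8 + 10 = 30.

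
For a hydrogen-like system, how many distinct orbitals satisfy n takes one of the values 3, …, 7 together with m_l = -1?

Work shell by shell — for each n, count the (l, m_l) pairs that satisfy m_l = -1:
n=3 → 2; n=4 → 3; n=5 → 4; n=6 → 5; n=7 → 6.
Total orbitals: 2 + 3 + 4 + 5 + 6 = 20.

20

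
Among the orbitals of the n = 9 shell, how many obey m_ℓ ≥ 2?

28

The (ℓ, m_ℓ) pairs meeting m_ℓ ≥ 2 give: ℓ=2 → 1; ℓ=3 → 2; ℓ=4 → 3; ℓ=5 → 4; ℓ=6 → 5; ℓ=7 → 6; ℓ=8 → 7.
Total orbitals: 1 + 2 + 3 + 4 + 5 + 6 + 7 = 28.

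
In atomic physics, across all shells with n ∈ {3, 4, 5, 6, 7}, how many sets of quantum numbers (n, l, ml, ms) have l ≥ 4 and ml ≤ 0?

68

Work shell by shell — for each n, count the (l, ml) pairs that satisfy l ≥ 4 and ml ≤ 0:
n=5 → 5; n=6 → 11; n=7 → 18.
Orbitals: 5 + 11 + 18 = 34. Including both spin states (ms = ±1/2) gives 2 × 34 = 68 states.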